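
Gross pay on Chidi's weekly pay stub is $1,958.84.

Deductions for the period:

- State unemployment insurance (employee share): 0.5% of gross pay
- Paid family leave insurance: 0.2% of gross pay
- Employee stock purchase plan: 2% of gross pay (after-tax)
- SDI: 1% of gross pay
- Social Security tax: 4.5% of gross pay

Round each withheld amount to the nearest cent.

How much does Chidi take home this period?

$1,798.21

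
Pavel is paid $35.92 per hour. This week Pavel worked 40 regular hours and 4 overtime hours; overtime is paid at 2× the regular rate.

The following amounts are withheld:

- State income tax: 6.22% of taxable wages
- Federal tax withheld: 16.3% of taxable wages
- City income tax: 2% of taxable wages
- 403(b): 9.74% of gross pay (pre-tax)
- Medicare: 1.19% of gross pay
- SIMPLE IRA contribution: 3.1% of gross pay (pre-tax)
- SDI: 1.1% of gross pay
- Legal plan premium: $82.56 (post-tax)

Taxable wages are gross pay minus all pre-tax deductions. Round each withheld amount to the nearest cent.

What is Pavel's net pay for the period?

$1,012.25

Regular pay: 40 × $35.92 = $1,436.80
Overtime pay: 4 × $35.92 × 2 = $287.36
Gross pay = $1,436.80 + $287.36 = $1,724.16
403(b): $1,724.16 × 0.0974 = $167.93
SIMPLE IRA contribution: $1,724.16 × 0.031 = $53.45
Pre-tax total = $167.93 + $53.45 = $221.38
Taxable wages = $1,724.16 − $221.38 = $1,502.78
State income tax: $1,502.78 × 0.0622 = $93.47
City income tax: $1,502.78 × 0.02 = $30.06
Federal tax withheld: $1,502.78 × 0.163 = $244.95
Medicare: $1,724.16 × 0.0119 = $20.52
SDI: $1,724.16 × 0.011 = $18.97
Legal plan premium: $82.56
Total deductions = $167.93 + $53.45 + $93.47 + $30.06 + $244.95 + $20.52 + $18.97 + $82.56 = $711.91
Net pay = $1,724.16 − $711.91 = $1,012.25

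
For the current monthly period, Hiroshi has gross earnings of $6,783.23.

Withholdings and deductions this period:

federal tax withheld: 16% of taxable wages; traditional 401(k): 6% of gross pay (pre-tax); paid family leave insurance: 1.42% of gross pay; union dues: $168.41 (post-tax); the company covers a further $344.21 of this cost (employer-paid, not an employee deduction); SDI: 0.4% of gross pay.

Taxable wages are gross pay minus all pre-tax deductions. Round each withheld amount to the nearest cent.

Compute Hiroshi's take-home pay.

Traditional 401(k): $6,783.23 × 0.06 = $406.99
Taxable wages = $6,783.23 − $406.99 = $6,376.24
Federal tax withheld: $6,376.24 × 0.16 = $1,020.20
Paid family leave insurance: $6,783.23 × 0.0142 = $96.32
SDI: $6,783.23 × 0.004 = $27.13
Union dues: $168.41
(Employer's $344.21 toward union dues is not withheld from the employee.)
Total deductions = $406.99 + $1,020.20 + $96.32 + $27.13 + $168.41 = $1,719.05
Net pay = $6,783.23 − $1,719.05 = $5,064.18

$5,064.18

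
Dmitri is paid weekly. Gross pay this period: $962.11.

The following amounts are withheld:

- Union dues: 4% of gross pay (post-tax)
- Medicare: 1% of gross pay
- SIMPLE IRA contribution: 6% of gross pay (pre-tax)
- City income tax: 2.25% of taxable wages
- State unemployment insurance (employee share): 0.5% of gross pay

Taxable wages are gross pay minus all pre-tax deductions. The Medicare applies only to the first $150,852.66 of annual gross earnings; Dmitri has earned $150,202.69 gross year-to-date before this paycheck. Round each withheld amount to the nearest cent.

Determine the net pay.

$834.24

SIMPLE IRA contribution: $962.11 × 0.06 = $57.73
Taxable wages = $962.11 − $57.73 = $904.38
City income tax: $904.38 × 0.0225 = $20.35
Medicare: only $150,852.66 − $150,202.69 = $649.97 of this check is subject → $649.97 × 0.01 = $6.50
State unemployment insurance (employee share): $962.11 × 0.005 = $4.81
Union dues: $962.11 × 0.04 = $38.48
Total deductions = $57.73 + $20.35 + $6.50 + $4.81 + $38.48 = $127.87
Net pay = $962.11 − $127.87 = $834.24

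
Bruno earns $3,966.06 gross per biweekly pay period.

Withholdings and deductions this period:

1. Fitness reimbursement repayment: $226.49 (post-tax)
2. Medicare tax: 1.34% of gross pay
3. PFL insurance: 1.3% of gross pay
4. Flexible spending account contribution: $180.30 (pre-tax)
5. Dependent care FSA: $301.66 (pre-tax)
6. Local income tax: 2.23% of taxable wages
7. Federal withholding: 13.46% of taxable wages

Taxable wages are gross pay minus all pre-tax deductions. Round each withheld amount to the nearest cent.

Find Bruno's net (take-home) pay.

$2,606.24

Dependent care FSA: $301.66
Flexible spending account contribution: $180.30
Pre-tax total = $301.66 + $180.30 = $481.96
Taxable wages = $3,966.06 − $481.96 = $3,484.10
Federal withholding: $3,484.10 × 0.1346 = $468.96
Local income tax: $3,484.10 × 0.0223 = $77.70
Medicare tax: $3,966.06 × 0.0134 = $53.15
PFL insurance: $3,966.06 × 0.013 = $51.56
Fitness reimbursement repayment: $226.49
Total deductions = $301.66 + $180.30 + $468.96 + $77.70 + $53.15 + $51.56 + $226.49 = $1,359.82
Net pay = $3,966.06 − $1,359.82 = $2,606.24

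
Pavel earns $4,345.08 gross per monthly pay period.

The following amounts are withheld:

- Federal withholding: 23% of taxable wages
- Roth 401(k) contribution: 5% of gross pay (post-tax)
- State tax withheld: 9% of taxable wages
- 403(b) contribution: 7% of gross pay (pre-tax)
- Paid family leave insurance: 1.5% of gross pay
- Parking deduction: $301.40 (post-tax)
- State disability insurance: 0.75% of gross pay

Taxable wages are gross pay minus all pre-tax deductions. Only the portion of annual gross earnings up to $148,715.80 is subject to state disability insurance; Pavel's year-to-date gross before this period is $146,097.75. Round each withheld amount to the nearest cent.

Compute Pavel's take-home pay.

403(b) contribution: $4,345.08 × 0.07 = $304.16
Taxable wages = $4,345.08 − $304.16 = $4,040.92
State tax withheld: $4,040.92 × 0.09 = $363.68
Federal withholding: $4,040.92 × 0.23 = $929.41
State disability insurance: only $148,715.80 − $146,097.75 = $2,618.05 of this check is subject → $2,618.05 × 0.0075 = $19.64
Paid family leave insurance: $4,345.08 × 0.015 = $65.18
Parking deduction: $301.40
Roth 401(k) contribution: $4,345.08 × 0.05 = $217.25
Total deductions = $304.16 + $363.68 + $929.41 + $19.64 + $65.18 + $301.40 + $217.25 = $2,200.72
Net pay = $4,345.08 − $2,200.72 = $2,144.36

$2,144.36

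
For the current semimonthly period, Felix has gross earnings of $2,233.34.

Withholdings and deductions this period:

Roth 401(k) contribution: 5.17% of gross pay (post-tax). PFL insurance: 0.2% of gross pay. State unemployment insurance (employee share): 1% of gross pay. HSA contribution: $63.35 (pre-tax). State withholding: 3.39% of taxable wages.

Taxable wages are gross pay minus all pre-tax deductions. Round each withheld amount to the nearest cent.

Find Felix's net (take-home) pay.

$1,954.17

HSA contribution: $63.35
Taxable wages = $2,233.34 − $63.35 = $2,169.99
State withholding: $2,169.99 × 0.0339 = $73.56
PFL insurance: $2,233.34 × 0.002 = $4.47
State unemployment insurance (employee share): $2,233.34 × 0.01 = $22.33
Roth 401(k) contribution: $2,233.34 × 0.0517 = $115.46
Total deductions = $63.35 + $73.56 + $4.47 + $22.33 + $115.46 = $279.17
Net pay = $2,233.34 − $279.17 = $1,954.17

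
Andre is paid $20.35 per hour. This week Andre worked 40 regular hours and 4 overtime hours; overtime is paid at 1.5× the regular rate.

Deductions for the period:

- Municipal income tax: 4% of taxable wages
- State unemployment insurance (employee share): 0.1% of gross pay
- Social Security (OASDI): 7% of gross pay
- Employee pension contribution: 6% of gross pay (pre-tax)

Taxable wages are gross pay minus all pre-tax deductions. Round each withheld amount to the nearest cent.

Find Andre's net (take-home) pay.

$778.26

Regular pay: 40 × $20.35 = $814.00
Overtime pay: 4 × $20.35 × 1.5 = $122.10
Gross pay = $814.00 + $122.10 = $936.10
Employee pension contribution: $936.10 × 0.06 = $56.17
Taxable wages = $936.10 − $56.17 = $879.93
Municipal income tax: $879.93 × 0.04 = $35.20
Social Security (OASDI): $936.10 × 0.07 = $65.53
State unemployment insurance (employee share): $936.10 × 0.001 = $0.94
Total deductions = $56.17 + $35.20 + $65.53 + $0.94 = $157.84
Net pay = $936.10 − $157.84 = $778.26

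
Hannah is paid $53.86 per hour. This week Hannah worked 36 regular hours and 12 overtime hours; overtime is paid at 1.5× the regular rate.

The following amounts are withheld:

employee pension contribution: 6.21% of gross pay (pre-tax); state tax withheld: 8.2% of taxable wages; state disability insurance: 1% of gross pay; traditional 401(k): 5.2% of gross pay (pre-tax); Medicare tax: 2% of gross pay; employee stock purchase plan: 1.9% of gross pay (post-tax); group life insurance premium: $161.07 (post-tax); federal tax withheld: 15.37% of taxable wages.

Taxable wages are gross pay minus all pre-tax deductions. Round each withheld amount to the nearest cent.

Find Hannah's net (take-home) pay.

$1665.71

Regular pay: 36 × $53.86 = $1938.96
Overtime pay: 12 × $53.86 × 1.5 = $969.48
Gross pay = $1938.96 + $969.48 = $2908.44
Employee pension contribution: $2908.44 × 0.0621 = $180.61
Traditional 401(k): $2908.44 × 0.052 = $151.24
Pre-tax total = $180.61 + $151.24 = $331.85
Taxable wages = $2908.44 − $331.85 = $2576.59
State tax withheld: $2576.59 × 0.082 = $211.28
Federal tax withheld: $2576.59 × 0.1537 = $396.02
Medicare tax: $2908.44 × 0.02 = $58.17
State disability insurance: $2908.44 × 0.01 = $29.08
Group life insurance premium: $161.07
Employee stock purchase plan: $2908.44 × 0.019 = $55.26
Total deductions = $180.61 + $151.24 + $211.28 + $396.02 + $58.17 + $29.08 + $161.07 + $55.26 = $1242.73
Net pay = $2908.44 − $1242.73 = $1665.71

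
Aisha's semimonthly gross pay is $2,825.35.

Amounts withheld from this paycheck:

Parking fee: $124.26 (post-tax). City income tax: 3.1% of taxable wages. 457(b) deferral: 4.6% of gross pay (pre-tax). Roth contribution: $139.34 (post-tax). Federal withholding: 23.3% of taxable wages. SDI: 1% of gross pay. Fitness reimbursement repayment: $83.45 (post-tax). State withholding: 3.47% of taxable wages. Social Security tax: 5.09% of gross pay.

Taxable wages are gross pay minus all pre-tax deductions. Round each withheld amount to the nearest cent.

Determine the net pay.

$1,371.16

457(b) deferral: $2,825.35 × 0.046 = $129.97
Taxable wages = $2,825.35 − $129.97 = $2,695.38
City income tax: $2,695.38 × 0.031 = $83.56
Federal withholding: $2,695.38 × 0.233 = $628.02
State withholding: $2,695.38 × 0.0347 = $93.53
Social Security tax: $2,825.35 × 0.0509 = $143.81
SDI: $2,825.35 × 0.01 = $28.25
Roth contribution: $139.34
Parking fee: $124.26
Fitness reimbursement repayment: $83.45
Total deductions = $129.97 + $83.56 + $628.02 + $93.53 + $143.81 + $28.25 + $139.34 + $124.26 + $83.45 = $1,454.19
Net pay = $2,825.35 − $1,454.19 = $1,371.16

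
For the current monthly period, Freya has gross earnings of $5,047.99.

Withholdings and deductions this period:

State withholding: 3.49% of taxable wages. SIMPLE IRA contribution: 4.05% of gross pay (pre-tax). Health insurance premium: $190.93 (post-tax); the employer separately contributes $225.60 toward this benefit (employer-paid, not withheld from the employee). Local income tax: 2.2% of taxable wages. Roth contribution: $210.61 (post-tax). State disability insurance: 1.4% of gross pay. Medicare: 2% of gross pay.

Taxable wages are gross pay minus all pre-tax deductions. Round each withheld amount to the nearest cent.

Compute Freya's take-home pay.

$3,994.78

SIMPLE IRA contribution: $5,047.99 × 0.0405 = $204.44
Taxable wages = $5,047.99 − $204.44 = $4,843.55
Local income tax: $4,843.55 × 0.022 = $106.56
State withholding: $4,843.55 × 0.0349 = $169.04
State disability insurance: $5,047.99 × 0.014 = $70.67
Medicare: $5,047.99 × 0.02 = $100.96
Roth contribution: $210.61
Health insurance premium: $190.93
(Employer's $225.60 toward health insurance premium is not withheld from the employee.)
Total deductions = $204.44 + $106.56 + $169.04 + $70.67 + $100.96 + $210.61 + $190.93 = $1,053.21
Net pay = $5,047.99 − $1,053.21 = $3,994.78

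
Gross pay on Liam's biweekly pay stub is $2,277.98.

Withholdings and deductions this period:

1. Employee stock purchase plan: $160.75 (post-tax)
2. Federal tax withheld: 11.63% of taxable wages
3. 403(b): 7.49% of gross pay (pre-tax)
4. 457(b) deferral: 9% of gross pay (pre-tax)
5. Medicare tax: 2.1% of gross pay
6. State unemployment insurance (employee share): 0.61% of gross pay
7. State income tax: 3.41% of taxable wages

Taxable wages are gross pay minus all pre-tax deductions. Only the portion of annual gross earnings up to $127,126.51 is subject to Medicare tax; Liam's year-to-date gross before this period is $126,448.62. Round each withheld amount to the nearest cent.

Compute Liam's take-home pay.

403(b): $2,277.98 × 0.0749 = $170.62
457(b) deferral: $2,277.98 × 0.09 = $205.02
Pre-tax total = $170.62 + $205.02 = $375.64
Taxable wages = $2,277.98 − $375.64 = $1,902.34
State income tax: $1,902.34 × 0.0341 = $64.87
Federal tax withheld: $1,902.34 × 0.1163 = $221.24
Medicare tax: only $127,126.51 − $126,448.62 = $677.89 of this check is subject → $677.89 × 0.021 = $14.24
State unemployment insurance (employee share): $2,277.98 × 0.0061 = $13.90
Employee stock purchase plan: $160.75
Total deductions = $170.62 + $205.02 + $64.87 + $221.24 + $14.24 + $13.90 + $160.75 = $850.64
Net pay = $2,277.98 − $850.64 = $1,427.34

$1,427.34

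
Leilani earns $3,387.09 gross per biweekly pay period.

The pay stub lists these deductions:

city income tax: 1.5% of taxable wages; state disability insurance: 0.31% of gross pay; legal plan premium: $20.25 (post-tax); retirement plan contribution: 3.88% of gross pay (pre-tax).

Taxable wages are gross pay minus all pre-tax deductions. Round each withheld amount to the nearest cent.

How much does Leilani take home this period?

$3,176.08

Retirement plan contribution: $3,387.09 × 0.0388 = $131.42
Taxable wages = $3,387.09 − $131.42 = $3,255.67
City income tax: $3,255.67 × 0.015 = $48.84
State disability insurance: $3,387.09 × 0.0031 = $10.50
Legal plan premium: $20.25
Total deductions = $131.42 + $48.84 + $10.50 + $20.25 = $211.01
Net pay = $3,387.09 − $211.01 = $3,176.08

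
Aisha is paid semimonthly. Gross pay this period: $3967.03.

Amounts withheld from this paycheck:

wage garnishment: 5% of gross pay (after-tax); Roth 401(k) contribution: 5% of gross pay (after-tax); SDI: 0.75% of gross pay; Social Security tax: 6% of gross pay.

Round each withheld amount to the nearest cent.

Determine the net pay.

$3302.56

SDI: $3967.03 × 0.0075 = $29.75
Social Security tax: $3967.03 × 0.06 = $238.02
Wage garnishment: $3967.03 × 0.05 = $198.35
Roth 401(k) contribution: $3967.03 × 0.05 = $198.35
Total deductions = $29.75 + $238.02 + $198.35 + $198.35 = $664.47
Net pay = $3967.03 − $664.47 = $3302.56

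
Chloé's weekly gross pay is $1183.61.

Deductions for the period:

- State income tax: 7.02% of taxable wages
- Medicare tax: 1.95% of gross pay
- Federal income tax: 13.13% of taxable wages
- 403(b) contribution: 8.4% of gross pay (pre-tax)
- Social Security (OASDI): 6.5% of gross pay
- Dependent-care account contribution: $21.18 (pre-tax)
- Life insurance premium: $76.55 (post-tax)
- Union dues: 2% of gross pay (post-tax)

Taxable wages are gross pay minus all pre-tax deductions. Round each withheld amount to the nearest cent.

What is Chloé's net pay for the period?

$648.59

403(b) contribution: $1183.61 × 0.084 = $99.42
Dependent-care account contribution: $21.18
Pre-tax total = $99.42 + $21.18 = $120.60
Taxable wages = $1183.61 − $120.60 = $1063.01
State income tax: $1063.01 × 0.0702 = $74.62
Federal income tax: $1063.01 × 0.1313 = $139.57
Medicare tax: $1183.61 × 0.0195 = $23.08
Social Security (OASDI): $1183.61 × 0.065 = $76.93
Life insurance premium: $76.55
Union dues: $1183.61 × 0.02 = $23.67
Total deductions = $99.42 + $21.18 + $74.62 + $139.57 + $23.08 + $76.93 + $76.55 + $23.67 = $535.02
Net pay = $1183.61 − $535.02 = $648.59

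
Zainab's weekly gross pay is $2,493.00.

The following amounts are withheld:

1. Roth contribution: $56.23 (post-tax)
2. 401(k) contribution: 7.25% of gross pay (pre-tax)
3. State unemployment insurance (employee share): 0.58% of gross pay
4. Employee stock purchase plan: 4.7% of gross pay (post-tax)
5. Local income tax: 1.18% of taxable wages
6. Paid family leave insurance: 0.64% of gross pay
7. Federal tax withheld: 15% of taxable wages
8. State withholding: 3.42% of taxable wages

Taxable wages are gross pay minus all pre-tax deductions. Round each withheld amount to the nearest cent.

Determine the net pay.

$1,655.24

401(k) contribution: $2,493.00 × 0.0725 = $180.74
Taxable wages = $2,493.00 − $180.74 = $2,312.26
State withholding: $2,312.26 × 0.0342 = $79.08
Local income tax: $2,312.26 × 0.0118 = $27.28
Federal tax withheld: $2,312.26 × 0.15 = $346.84
Paid family leave insurance: $2,493.00 × 0.0064 = $15.96
State unemployment insurance (employee share): $2,493.00 × 0.0058 = $14.46
Roth contribution: $56.23
Employee stock purchase plan: $2,493.00 × 0.047 = $117.17
Total deductions = $180.74 + $79.08 + $27.28 + $346.84 + $15.96 + $14.46 + $56.23 + $117.17 = $837.76
Net pay = $2,493.00 − $837.76 = $1,655.24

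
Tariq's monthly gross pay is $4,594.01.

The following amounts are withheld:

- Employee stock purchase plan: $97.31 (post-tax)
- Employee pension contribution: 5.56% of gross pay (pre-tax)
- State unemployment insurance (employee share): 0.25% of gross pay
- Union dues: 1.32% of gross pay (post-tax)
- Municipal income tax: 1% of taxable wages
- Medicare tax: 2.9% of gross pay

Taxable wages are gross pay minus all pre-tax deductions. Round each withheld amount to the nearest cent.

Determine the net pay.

Employee pension contribution: $4,594.01 × 0.0556 = $255.43
Taxable wages = $4,594.01 − $255.43 = $4,338.58
Municipal income tax: $4,338.58 × 0.01 = $43.39
State unemployment insurance (employee share): $4,594.01 × 0.0025 = $11.49
Medicare tax: $4,594.01 × 0.029 = $133.23
Employee stock purchase plan: $97.31
Union dues: $4,594.01 × 0.0132 = $60.64
Total deductions = $255.43 + $43.39 + $11.49 + $133.23 + $97.31 + $60.64 = $601.49
Net pay = $4,594.01 − $601.49 = $3,992.52

$3,992.52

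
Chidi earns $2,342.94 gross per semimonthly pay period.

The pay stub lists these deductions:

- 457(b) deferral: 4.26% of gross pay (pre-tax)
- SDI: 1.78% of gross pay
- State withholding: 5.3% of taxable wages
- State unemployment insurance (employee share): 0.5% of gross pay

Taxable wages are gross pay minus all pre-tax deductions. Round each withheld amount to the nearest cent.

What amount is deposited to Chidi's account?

457(b) deferral: $2,342.94 × 0.0426 = $99.81
Taxable wages = $2,342.94 − $99.81 = $2,243.13
State withholding: $2,243.13 × 0.053 = $118.89
State unemployment insurance (employee share): $2,342.94 × 0.005 = $11.71
SDI: $2,342.94 × 0.0178 = $41.70
Total deductions = $99.81 + $118.89 + $11.71 + $41.70 = $272.11
Net pay = $2,342.94 − $272.11 = $2,070.83

$2,070.83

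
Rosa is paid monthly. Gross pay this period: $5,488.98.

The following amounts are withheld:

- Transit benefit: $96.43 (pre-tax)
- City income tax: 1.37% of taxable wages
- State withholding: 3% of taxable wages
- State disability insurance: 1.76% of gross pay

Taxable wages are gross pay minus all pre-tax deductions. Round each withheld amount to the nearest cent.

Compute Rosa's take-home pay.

Transit benefit: $96.43
Taxable wages = $5,488.98 − $96.43 = $5,392.55
State withholding: $5,392.55 × 0.03 = $161.78
City income tax: $5,392.55 × 0.0137 = $73.88
State disability insurance: $5,488.98 × 0.0176 = $96.61
Total deductions = $96.43 + $161.78 + $73.88 + $96.61 = $428.70
Net pay = $5,488.98 − $428.70 = $5,060.28

$5,060.28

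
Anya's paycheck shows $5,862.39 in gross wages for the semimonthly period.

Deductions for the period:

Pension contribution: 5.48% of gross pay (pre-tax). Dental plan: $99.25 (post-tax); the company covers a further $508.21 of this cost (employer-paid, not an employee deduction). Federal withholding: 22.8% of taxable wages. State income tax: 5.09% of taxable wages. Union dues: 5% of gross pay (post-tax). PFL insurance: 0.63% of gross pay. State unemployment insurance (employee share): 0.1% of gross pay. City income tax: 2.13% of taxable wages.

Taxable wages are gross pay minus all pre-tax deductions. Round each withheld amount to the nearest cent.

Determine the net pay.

Pension contribution: $5,862.39 × 0.0548 = $321.26
Taxable wages = $5,862.39 − $321.26 = $5,541.13
City income tax: $5,541.13 × 0.0213 = $118.03
Federal withholding: $5,541.13 × 0.228 = $1,263.38
State income tax: $5,541.13 × 0.0509 = $282.04
State unemployment insurance (employee share): $5,862.39 × 0.001 = $5.86
PFL insurance: $5,862.39 × 0.0063 = $36.93
Union dues: $5,862.39 × 0.05 = $293.12
Dental plan: $99.25
(Employer's $508.21 toward dental plan is not withheld from the employee.)
Total deductions = $321.26 + $118.03 + $1,263.38 + $282.04 + $5.86 + $36.93 + $293.12 + $99.25 = $2,419.87
Net pay = $5,862.39 − $2,419.87 = $3,442.52

$3,442.52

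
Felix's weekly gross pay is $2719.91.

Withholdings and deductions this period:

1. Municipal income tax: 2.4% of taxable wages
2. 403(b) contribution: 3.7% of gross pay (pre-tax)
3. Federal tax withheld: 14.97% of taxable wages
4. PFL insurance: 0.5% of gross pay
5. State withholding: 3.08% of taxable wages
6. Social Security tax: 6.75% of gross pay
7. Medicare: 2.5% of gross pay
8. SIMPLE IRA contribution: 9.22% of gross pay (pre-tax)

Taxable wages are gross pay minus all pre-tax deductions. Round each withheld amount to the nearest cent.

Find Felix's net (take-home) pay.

$1618.95

403(b) contribution: $2719.91 × 0.037 = $100.64
SIMPLE IRA contribution: $2719.91 × 0.0922 = $250.78
Pre-tax total = $100.64 + $250.78 = $351.42
Taxable wages = $2719.91 − $351.42 = $2368.49
State withholding: $2368.49 × 0.0308 = $72.95
Federal tax withheld: $2368.49 × 0.1497 = $354.56
Municipal income tax: $2368.49 × 0.024 = $56.84
PFL insurance: $2719.91 × 0.005 = $13.60
Medicare: $2719.91 × 0.025 = $68.00
Social Security tax: $2719.91 × 0.0675 = $183.59
Total deductions = $100.64 + $250.78 + $72.95 + $354.56 + $56.84 + $13.60 + $68.00 + $183.59 = $1100.96
Net pay = $2719.91 − $1100.96 = $1618.95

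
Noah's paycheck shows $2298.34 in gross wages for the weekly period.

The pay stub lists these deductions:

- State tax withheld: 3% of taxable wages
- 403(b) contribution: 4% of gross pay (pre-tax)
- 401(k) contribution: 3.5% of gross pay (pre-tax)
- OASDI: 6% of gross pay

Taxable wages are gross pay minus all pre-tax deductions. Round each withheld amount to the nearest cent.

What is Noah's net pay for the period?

$1924.29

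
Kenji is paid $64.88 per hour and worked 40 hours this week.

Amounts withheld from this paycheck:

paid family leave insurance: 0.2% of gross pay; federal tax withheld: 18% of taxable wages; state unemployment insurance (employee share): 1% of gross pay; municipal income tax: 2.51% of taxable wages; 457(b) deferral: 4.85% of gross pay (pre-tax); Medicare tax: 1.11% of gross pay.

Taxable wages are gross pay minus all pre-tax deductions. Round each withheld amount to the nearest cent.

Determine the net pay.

Gross pay: 40 × $64.88 = $2,595.20
457(b) deferral: $2,595.20 × 0.0485 = $125.87
Taxable wages = $2,595.20 − $125.87 = $2,469.33
Municipal income tax: $2,469.33 × 0.0251 = $61.98
Federal tax withheld: $2,469.33 × 0.18 = $444.48
State unemployment insurance (employee share): $2,595.20 × 0.01 = $25.95
Medicare tax: $2,595.20 × 0.0111 = $28.81
Paid family leave insurance: $2,595.20 × 0.002 = $5.19
Total deductions = $125.87 + $61.98 + $444.48 + $25.95 + $28.81 + $5.19 = $692.28
Net pay = $2,595.20 − $692.28 = $1,902.92

$1,902.92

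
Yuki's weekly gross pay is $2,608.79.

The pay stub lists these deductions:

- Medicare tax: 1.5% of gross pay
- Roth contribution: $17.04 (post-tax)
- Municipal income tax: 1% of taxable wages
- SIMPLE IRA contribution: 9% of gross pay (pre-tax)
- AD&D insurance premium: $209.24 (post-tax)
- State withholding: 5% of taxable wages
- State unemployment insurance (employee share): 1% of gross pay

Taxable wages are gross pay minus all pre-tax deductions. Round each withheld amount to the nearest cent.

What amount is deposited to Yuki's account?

$1,940.06

SIMPLE IRA contribution: $2,608.79 × 0.09 = $234.79
Taxable wages = $2,608.79 − $234.79 = $2,374.00
Municipal income tax: $2,374.00 × 0.01 = $23.74
State withholding: $2,374.00 × 0.05 = $118.70
State unemployment insurance (employee share): $2,608.79 × 0.01 = $26.09
Medicare tax: $2,608.79 × 0.015 = $39.13
AD&D insurance premium: $209.24
Roth contribution: $17.04
Total deductions = $234.79 + $23.74 + $118.70 + $26.09 + $39.13 + $209.24 + $17.04 = $668.73
Net pay = $2,608.79 − $668.73 = $1,940.06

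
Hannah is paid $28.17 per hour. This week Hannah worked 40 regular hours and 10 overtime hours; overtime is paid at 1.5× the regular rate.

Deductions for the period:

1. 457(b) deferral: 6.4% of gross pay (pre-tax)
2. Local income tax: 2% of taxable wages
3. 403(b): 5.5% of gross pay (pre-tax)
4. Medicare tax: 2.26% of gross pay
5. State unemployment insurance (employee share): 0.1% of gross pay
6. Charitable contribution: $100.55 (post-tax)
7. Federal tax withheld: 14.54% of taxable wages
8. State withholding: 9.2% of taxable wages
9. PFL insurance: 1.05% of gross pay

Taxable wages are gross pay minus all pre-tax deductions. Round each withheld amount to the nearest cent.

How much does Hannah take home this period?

$860.24

Regular pay: 40 × $28.17 = $1126.80
Overtime pay: 10 × $28.17 × 1.5 = $422.55
Gross pay = $1126.80 + $422.55 = $1549.35
403(b): $1549.35 × 0.055 = $85.21
457(b) deferral: $1549.35 × 0.064 = $99.16
Pre-tax total = $85.21 + $99.16 = $184.37
Taxable wages = $1549.35 − $184.37 = $1364.98
State withholding: $1364.98 × 0.092 = $125.58
Local income tax: $1364.98 × 0.02 = $27.30
Federal tax withheld: $1364.98 × 0.1454 = $198.47
PFL insurance: $1549.35 × 0.0105 = $16.27
State unemployment insurance (employee share): $1549.35 × 0.001 = $1.55
Medicare tax: $1549.35 × 0.0226 = $35.02
Charitable contribution: $100.55
Total deductions = $85.21 + $99.16 + $125.58 + $27.30 + $198.47 + $16.27 + $1.55 + $35.02 + $100.55 = $689.11
Net pay = $1549.35 − $689.11 = $860.24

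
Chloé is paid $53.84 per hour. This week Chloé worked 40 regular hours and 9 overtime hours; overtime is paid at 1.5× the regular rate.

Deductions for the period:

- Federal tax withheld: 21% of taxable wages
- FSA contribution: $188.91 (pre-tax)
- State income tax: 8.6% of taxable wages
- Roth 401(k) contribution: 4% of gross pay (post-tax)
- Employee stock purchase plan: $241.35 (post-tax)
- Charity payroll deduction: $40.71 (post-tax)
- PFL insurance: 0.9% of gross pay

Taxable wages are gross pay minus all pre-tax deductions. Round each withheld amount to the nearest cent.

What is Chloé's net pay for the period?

Regular pay: 40 × $53.84 = $2153.60
Overtime pay: 9 × $53.84 × 1.5 = $726.84
Gross pay = $2153.60 + $726.84 = $2880.44
FSA contribution: $188.91
Taxable wages = $2880.44 − $188.91 = $2691.53
State income tax: $2691.53 × 0.086 = $231.47
Federal tax withheld: $2691.53 × 0.21 = $565.22
PFL insurance: $2880.44 × 0.009 = $25.92
Charity payroll deduction: $40.71
Roth 401(k) contribution: $2880.44 × 0.04 = $115.22
Employee stock purchase plan: $241.35
Total deductions = $188.91 + $231.47 + $565.22 + $25.92 + $40.71 + $115.22 + $241.35 = $1408.80
Net pay = $2880.44 − $1408.80 = $1471.64

$1471.64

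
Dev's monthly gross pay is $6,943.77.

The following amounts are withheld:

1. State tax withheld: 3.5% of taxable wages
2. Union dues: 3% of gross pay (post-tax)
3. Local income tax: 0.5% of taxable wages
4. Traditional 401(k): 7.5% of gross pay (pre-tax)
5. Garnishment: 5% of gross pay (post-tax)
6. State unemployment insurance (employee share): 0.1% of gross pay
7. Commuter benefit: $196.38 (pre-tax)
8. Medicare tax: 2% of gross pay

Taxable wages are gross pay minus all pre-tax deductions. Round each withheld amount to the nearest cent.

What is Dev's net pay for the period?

$5,276.23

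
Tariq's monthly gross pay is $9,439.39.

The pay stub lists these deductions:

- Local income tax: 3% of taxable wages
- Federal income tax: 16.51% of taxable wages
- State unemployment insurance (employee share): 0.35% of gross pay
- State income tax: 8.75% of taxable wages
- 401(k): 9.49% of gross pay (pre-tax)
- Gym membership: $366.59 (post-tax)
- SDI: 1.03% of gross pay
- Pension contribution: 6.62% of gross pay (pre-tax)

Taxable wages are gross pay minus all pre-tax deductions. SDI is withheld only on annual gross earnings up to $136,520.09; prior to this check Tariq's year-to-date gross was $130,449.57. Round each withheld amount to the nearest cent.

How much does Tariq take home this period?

$5,218.71

Pension contribution: $9,439.39 × 0.0662 = $624.89
401(k): $9,439.39 × 0.0949 = $895.80
Pre-tax total = $624.89 + $895.80 = $1,520.69
Taxable wages = $9,439.39 − $1,520.69 = $7,918.70
Local income tax: $7,918.70 × 0.03 = $237.56
State income tax: $7,918.70 × 0.0875 = $692.89
Federal income tax: $7,918.70 × 0.1651 = $1,307.38
State unemployment insurance (employee share): $9,439.39 × 0.0035 = $33.04
SDI: only $136,520.09 − $130,449.57 = $6,070.52 of this check is subject → $6,070.52 × 0.0103 = $62.53
Gym membership: $366.59
Total deductions = $624.89 + $895.80 + $237.56 + $692.89 + $1,307.38 + $33.04 + $62.53 + $366.59 = $4,220.68
Net pay = $9,439.39 − $4,220.68 = $5,218.71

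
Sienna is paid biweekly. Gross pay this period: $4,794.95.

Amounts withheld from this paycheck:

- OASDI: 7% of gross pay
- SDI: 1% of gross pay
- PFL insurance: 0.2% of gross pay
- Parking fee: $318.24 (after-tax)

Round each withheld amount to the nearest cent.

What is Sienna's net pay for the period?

$4,083.52

SDI: $4,794.95 × 0.01 = $47.95
OASDI: $4,794.95 × 0.07 = $335.65
PFL insurance: $4,794.95 × 0.002 = $9.59
Parking fee: $318.24
Total deductions = $47.95 + $335.65 + $9.59 + $318.24 = $711.43
Net pay = $4,794.95 − $711.43 = $4,083.52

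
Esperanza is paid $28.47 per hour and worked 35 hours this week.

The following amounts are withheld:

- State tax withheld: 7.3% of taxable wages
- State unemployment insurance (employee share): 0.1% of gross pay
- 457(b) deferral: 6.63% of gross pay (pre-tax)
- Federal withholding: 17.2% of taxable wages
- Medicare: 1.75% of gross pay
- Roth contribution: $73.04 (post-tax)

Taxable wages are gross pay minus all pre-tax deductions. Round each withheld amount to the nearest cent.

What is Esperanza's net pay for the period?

Gross pay: 35 × $28.47 = $996.45
457(b) deferral: $996.45 × 0.0663 = $66.06
Taxable wages = $996.45 − $66.06 = $930.39
State tax withheld: $930.39 × 0.073 = $67.92
Federal withholding: $930.39 × 0.172 = $160.03
Medicare: $996.45 × 0.0175 = $17.44
State unemployment insurance (employee share): $996.45 × 0.001 = $1.00
Roth contribution: $73.04
Total deductions = $66.06 + $67.92 + $160.03 + $17.44 + $1.00 + $73.04 = $385.49
Net pay = $996.45 − $385.49 = $610.96

$610.96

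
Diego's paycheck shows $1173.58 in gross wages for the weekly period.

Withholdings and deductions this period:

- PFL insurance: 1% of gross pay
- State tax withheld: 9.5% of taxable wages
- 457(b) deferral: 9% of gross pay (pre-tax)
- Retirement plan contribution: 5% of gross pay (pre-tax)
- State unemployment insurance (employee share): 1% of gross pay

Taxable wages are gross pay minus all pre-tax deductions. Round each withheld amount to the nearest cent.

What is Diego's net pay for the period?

Retirement plan contribution: $1173.58 × 0.05 = $58.68
457(b) deferral: $1173.58 × 0.09 = $105.62
Pre-tax total = $58.68 + $105.62 = $164.30
Taxable wages = $1173.58 − $164.30 = $1009.28
State tax withheld: $1009.28 × 0.095 = $95.88
State unemployment insurance (employee share): $1173.58 × 0.01 = $11.74
PFL insurance: $1173.58 × 0.01 = $11.74
Total deductions = $58.68 + $105.62 + $95.88 + $11.74 + $11.74 = $283.66
Net pay = $1173.58 − $283.66 = $889.92

$889.92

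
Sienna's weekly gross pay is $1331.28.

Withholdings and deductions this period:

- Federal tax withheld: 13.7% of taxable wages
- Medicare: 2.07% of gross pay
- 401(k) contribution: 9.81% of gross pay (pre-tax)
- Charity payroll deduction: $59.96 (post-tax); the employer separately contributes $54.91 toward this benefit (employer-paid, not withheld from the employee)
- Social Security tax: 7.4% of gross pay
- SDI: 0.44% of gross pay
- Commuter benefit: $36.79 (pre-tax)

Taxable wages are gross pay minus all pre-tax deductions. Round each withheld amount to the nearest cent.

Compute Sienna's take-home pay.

401(k) contribution: $1331.28 × 0.0981 = $130.60
Commuter benefit: $36.79
Pre-tax total = $130.60 + $36.79 = $167.39
Taxable wages = $1331.28 − $167.39 = $1163.89
Federal tax withheld: $1163.89 × 0.137 = $159.45
SDI: $1331.28 × 0.0044 = $5.86
Medicare: $1331.28 × 0.0207 = $27.56
Social Security tax: $1331.28 × 0.074 = $98.51
Charity payroll deduction: $59.96
(Employer's $54.91 toward charity payroll deduction is not withheld from the employee.)
Total deductions = $130.60 + $36.79 + $159.45 + $5.86 + $27.56 + $98.51 + $59.96 = $518.73
Net pay = $1331.28 − $518.73 = $812.55

$812.55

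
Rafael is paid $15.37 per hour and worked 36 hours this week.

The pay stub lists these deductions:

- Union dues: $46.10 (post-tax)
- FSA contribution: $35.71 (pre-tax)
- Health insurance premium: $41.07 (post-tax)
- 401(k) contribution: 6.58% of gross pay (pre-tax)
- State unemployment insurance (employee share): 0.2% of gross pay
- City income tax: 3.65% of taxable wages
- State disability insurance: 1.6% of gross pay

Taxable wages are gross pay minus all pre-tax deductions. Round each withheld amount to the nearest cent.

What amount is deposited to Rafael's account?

Gross pay: 36 × $15.37 = $553.32
401(k) contribution: $553.32 × 0.0658 = $36.41
FSA contribution: $35.71
Pre-tax total = $36.41 + $35.71 = $72.12
Taxable wages = $553.32 − $72.12 = $481.20
City income tax: $481.20 × 0.0365 = $17.56
State disability insurance: $553.32 × 0.016 = $8.85
State unemployment insurance (employee share): $553.32 × 0.002 = $1.11
Union dues: $46.10
Health insurance premium: $41.07
Total deductions = $36.41 + $35.71 + $17.56 + $8.85 + $1.11 + $46.10 + $41.07 = $186.81
Net pay = $553.32 − $186.81 = $366.51

$366.51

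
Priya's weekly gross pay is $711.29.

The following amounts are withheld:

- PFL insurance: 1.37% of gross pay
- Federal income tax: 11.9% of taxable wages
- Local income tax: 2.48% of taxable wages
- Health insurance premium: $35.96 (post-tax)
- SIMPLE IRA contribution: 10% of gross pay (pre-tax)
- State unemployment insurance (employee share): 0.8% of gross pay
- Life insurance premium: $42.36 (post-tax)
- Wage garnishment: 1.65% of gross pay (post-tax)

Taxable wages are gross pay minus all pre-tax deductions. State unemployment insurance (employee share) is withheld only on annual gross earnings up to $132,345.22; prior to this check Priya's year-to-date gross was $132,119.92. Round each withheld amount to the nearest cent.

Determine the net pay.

$446.50

SIMPLE IRA contribution: $711.29 × 0.1 = $71.13
Taxable wages = $711.29 − $71.13 = $640.16
Local income tax: $640.16 × 0.0248 = $15.88
Federal income tax: $640.16 × 0.119 = $76.18
PFL insurance: $711.29 × 0.0137 = $9.74
State unemployment insurance (employee share): only $132,345.22 − $132,119.92 = $225.30 of this check is subject → $225.30 × 0.008 = $1.80
Life insurance premium: $42.36
Wage garnishment: $711.29 × 0.0165 = $11.74
Health insurance premium: $35.96
Total deductions = $71.13 + $15.88 + $76.18 + $9.74 + $1.80 + $42.36 + $11.74 + $35.96 = $264.79
Net pay = $711.29 − $264.79 = $446.50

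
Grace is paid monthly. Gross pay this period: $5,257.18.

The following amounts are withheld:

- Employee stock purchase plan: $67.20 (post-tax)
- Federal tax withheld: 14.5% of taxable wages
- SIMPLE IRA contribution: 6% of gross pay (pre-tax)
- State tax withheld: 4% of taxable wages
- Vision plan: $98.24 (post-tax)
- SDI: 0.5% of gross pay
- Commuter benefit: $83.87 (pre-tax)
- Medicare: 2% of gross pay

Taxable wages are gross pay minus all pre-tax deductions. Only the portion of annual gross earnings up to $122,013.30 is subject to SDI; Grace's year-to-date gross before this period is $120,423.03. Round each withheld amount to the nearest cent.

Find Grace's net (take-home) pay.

Commuter benefit: $83.87
SIMPLE IRA contribution: $5,257.18 × 0.06 = $315.43
Pre-tax total = $83.87 + $315.43 = $399.30
Taxable wages = $5,257.18 − $399.30 = $4,857.88
State tax withheld: $4,857.88 × 0.04 = $194.32
Federal tax withheld: $4,857.88 × 0.145 = $704.39
SDI: only $122,013.30 − $120,423.03 = $1,590.27 of this check is subject → $1,590.27 × 0.005 = $7.95
Medicare: $5,257.18 × 0.02 = $105.14
Employee stock purchase plan: $67.20
Vision plan: $98.24
Total deductions = $83.87 + $315.43 + $194.32 + $704.39 + $7.95 + $105.14 + $67.20 + $98.24 = $1,576.54
Net pay = $5,257.18 − $1,576.54 = $3,680.64

$3,680.64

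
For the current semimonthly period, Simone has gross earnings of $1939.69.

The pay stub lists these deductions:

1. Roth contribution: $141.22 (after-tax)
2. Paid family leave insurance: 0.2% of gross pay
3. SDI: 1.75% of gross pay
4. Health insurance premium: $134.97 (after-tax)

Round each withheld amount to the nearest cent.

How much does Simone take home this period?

Paid family leave insurance: $1939.69 × 0.002 = $3.88
SDI: $1939.69 × 0.0175 = $33.94
Health insurance premium: $134.97
Roth contribution: $141.22
Total deductions = $3.88 + $33.94 + $134.97 + $141.22 = $314.01
Net pay = $1939.69 − $314.01 = $1625.68

$1625.68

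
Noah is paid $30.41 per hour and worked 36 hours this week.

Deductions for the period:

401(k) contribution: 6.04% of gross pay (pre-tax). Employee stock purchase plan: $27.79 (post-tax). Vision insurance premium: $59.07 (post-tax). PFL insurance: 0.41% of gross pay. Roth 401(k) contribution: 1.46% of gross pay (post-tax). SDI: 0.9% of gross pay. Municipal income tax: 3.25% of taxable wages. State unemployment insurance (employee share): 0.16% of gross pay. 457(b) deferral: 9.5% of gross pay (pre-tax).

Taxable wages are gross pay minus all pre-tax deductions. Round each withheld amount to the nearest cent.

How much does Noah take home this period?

$775.66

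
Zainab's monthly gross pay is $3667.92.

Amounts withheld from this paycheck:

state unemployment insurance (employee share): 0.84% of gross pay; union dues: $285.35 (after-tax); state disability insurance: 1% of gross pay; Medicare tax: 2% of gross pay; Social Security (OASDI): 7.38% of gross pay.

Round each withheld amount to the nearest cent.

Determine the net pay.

$2971.03

Medicare tax: $3667.92 × 0.02 = $73.36
State unemployment insurance (employee share): $3667.92 × 0.0084 = $30.81
Social Security (OASDI): $3667.92 × 0.0738 = $270.69
State disability insurance: $3667.92 × 0.01 = $36.68
Union dues: $285.35
Total deductions = $73.36 + $30.81 + $270.69 + $36.68 + $285.35 = $696.89
Net pay = $3667.92 − $696.89 = $2971.03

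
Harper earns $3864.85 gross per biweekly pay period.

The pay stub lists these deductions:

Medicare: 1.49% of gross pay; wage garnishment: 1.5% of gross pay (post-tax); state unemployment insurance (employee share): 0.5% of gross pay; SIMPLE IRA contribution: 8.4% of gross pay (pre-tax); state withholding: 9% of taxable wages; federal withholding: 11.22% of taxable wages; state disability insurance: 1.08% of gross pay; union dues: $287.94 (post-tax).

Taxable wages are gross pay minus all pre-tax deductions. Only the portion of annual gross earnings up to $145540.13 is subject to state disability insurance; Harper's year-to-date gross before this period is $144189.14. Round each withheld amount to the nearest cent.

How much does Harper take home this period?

SIMPLE IRA contribution: $3864.85 × 0.084 = $324.65
Taxable wages = $3864.85 − $324.65 = $3540.20
State withholding: $3540.20 × 0.09 = $318.62
Federal withholding: $3540.20 × 0.1122 = $397.21
State disability insurance: only $145540.13 − $144189.14 = $1350.99 of this check is subject → $1350.99 × 0.0108 = $14.59
Medicare: $3864.85 × 0.0149 = $57.59
State unemployment insurance (employee share): $3864.85 × 0.005 = $19.32
Wage garnishment: $3864.85 × 0.015 = $57.97
Union dues: $287.94
Total deductions = $324.65 + $318.62 + $397.21 + $14.59 + $57.59 + $19.32 + $57.97 + $287.94 = $1477.89
Net pay = $3864.85 − $1477.89 = $2386.96

$2386.96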